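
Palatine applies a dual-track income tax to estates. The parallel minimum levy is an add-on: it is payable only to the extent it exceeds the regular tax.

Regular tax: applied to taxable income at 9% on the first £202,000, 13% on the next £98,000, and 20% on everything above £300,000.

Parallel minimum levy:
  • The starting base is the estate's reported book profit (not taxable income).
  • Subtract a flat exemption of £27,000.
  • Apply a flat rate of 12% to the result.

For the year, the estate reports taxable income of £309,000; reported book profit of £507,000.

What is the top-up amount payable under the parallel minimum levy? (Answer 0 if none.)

Parallel minimum levy:
  Base (reported book profit): £507,000
  Less exemption £27,000 → base £480,000
  £480,000 × 12% = £57,600

Regular tax:
  £202,000 × 9% = £18,180
  £98,000 × 13% = £12,740
  £9,000 × 20% = £1,800
  → £32,720

Excess of parallel minimum levy over regular tax: £57,600 − £32,720 = £24,880.

£24,880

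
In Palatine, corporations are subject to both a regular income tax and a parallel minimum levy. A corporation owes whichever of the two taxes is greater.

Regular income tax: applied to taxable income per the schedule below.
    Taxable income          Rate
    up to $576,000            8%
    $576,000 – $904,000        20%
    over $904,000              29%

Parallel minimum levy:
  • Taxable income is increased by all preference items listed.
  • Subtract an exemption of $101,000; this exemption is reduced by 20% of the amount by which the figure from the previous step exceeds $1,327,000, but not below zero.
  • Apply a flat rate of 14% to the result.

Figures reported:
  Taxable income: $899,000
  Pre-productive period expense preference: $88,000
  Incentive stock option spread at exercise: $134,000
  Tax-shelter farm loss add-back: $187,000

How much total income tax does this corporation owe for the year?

$168,980

Parallel minimum levy:
  Adjusted income: $899,000 + $88,000 + $134,000 + $187,000 = $1,308,000
  Exemption: $1,308,000 ≤ $1,327,000, so full $101,000 applies
  Base: $1,308,000 − $101,000 = $1,207,000
  $1,207,000 × 14% = $168,980

Regular income tax:
  $576,000 × 8% = $46,080
  $323,000 × 20% = $64,600
  → $110,680

$168,980 > $110,680, so the parallel minimum levy is the binding amount.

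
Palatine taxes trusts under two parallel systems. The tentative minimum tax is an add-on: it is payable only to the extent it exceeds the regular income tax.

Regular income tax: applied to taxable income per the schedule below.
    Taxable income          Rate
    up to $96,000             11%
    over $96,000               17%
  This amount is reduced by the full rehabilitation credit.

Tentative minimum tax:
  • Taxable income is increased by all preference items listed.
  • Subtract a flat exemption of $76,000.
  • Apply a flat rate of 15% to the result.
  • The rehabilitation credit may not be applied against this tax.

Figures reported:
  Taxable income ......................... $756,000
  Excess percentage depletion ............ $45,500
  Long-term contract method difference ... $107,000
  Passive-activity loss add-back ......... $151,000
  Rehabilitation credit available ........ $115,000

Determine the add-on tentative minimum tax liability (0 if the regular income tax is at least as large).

Tentative minimum tax:
  Adjusted income: $756,000 + $45,500 + $107,000 + $151,000 = $1,059,500
  Less exemption $76,000 → base $983,500
  $983,500 × 15% = $147,525

Regular income tax:
  $96,000 × 11% = $10,560
  $660,000 × 17% = $112,200
  → $122,760
  Less rehabilitation credit $115,000 → $7,760

Excess of tentative minimum tax over regular income tax: $147,525 − $7,760 = $139,765.

$139,765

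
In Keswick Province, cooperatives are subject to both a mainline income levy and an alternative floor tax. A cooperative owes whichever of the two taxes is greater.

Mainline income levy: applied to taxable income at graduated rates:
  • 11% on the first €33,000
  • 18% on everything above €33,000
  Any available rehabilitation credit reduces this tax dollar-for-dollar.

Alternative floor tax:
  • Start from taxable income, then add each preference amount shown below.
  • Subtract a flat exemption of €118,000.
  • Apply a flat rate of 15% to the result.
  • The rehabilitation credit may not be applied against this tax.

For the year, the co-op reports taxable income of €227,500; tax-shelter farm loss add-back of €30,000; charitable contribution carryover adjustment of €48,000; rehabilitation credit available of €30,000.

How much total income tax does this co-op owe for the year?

Alternative floor tax:
  Adjusted income: €227,500 + €30,000 + €48,000 = €305,500
  Less exemption €118,000 → base €187,500
  €187,500 × 15% = €28,125

Mainline income levy:
  €33,000 × 11% = €3,630
  €194,500 × 18% = €35,010
  → €38,640
  Less rehabilitation credit €30,000 → €8,640

€28,125 > €8,640, so the alternative floor tax is the binding amount.

€28,125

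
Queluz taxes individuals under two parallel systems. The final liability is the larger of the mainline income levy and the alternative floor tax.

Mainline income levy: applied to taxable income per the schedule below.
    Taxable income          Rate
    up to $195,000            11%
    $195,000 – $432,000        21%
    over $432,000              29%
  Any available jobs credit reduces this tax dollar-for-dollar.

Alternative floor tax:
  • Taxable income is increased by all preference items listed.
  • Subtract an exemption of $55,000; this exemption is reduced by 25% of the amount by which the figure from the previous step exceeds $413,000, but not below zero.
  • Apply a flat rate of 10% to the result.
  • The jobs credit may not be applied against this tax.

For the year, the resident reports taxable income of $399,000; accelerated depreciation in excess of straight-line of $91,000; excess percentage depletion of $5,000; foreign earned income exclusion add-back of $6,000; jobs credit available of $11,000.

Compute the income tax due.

Alternative floor tax:
  Adjusted income: $399,000 + $91,000 + $5,000 + $6,000 = $501,000
  Exemption: $55,000 − 25% × ($501,000 − $413,000) = $55,000 − $22,000 = $33,000
  Base: $501,000 − $33,000 = $468,000
  $468,000 × 10% = $46,800

Mainline income levy:
  $195,000 × 11% = $21,450
  $204,000 × 21% = $42,840
  → $64,290
  Less jobs credit $11,000 → $53,290

$53,290 > $46,800, so the mainline income levy governs.

$53,290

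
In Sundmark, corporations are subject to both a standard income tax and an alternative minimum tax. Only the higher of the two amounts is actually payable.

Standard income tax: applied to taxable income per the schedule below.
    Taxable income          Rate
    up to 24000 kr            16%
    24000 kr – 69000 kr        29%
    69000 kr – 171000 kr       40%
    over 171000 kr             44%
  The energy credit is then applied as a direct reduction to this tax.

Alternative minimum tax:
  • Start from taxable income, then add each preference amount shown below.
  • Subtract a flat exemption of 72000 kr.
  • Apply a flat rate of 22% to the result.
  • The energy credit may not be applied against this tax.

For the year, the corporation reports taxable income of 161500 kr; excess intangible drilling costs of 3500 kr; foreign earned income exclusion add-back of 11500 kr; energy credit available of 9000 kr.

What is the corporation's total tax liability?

Alternative minimum tax:
  Adjusted income: 161500 kr + 3500 kr + 11500 kr = 176500 kr
  Less exemption 72000 kr → base 104500 kr
  104500 kr × 22% = 22990 kr

Standard income tax:
  24000 kr × 16% = 3840 kr
  45000 kr × 29% = 13050 kr
  92500 kr × 40% = 37000 kr
  → 53890 kr
  Less energy credit 9000 kr → 44890 kr

44890 kr > 22990 kr, so the standard income tax governs.

44890 kr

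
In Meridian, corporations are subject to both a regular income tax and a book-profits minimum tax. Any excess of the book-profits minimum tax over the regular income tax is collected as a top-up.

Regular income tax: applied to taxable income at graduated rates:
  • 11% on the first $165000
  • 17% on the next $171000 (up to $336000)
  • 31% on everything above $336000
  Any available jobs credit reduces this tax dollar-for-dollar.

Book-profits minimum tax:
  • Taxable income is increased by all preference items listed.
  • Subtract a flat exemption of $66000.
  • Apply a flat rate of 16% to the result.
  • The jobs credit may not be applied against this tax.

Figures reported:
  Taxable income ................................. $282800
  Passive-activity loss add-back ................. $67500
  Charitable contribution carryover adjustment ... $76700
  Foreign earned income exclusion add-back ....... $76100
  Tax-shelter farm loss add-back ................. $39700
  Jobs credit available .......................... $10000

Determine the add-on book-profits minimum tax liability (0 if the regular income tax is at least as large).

Regular income tax:
  $165000 × 11% = $18150
  $117800 × 17% = $20026
  → $38176
  Less jobs credit $10000 → $28176

Book-profits minimum tax:
  Adjusted income: $282800 + $67500 + $76700 + $76100 + $39700 = $542800
  Less exemption $66000 → base $476800
  $476800 × 16% = $76288

Excess of book-profits minimum tax over regular income tax: $76288 − $28176 = $48112.

$48112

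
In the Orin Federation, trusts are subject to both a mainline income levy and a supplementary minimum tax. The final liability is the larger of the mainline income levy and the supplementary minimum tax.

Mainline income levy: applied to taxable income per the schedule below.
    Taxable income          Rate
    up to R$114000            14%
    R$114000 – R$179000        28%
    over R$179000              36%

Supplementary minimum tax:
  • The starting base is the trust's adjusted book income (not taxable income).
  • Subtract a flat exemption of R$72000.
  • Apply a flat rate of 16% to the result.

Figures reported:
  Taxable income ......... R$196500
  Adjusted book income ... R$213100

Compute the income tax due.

R$40460

Mainline income levy:
  R$114000 × 14% = R$15960
  R$65000 × 28% = R$18200
  R$17500 × 36% = R$6300
  → R$40460

Supplementary minimum tax:
  Base (adjusted book income): R$213100
  Less exemption R$72000 → base R$141100
  R$141100 × 16% = R$22576

R$40460 > R$22576, so the mainline income levy governs.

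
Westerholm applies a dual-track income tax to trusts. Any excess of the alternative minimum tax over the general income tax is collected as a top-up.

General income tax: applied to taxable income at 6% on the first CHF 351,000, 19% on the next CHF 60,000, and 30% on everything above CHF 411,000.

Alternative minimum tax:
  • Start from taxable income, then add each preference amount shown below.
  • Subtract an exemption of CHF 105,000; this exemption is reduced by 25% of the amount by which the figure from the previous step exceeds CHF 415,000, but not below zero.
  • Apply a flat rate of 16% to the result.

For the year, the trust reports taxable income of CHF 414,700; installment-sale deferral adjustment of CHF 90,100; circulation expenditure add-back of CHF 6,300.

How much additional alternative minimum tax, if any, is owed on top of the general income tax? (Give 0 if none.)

Alternative minimum tax:
  Adjusted income: CHF 414,700 + CHF 90,100 + CHF 6,300 = CHF 511,100
  Exemption: CHF 105,000 − 25% × (CHF 511,100 − CHF 415,000) = CHF 105,000 − CHF 24,025 = CHF 80,975
  Base: CHF 511,100 − CHF 80,975 = CHF 430,125
  CHF 430,125 × 16% = CHF 68,820

General income tax:
  CHF 351,000 × 6% = CHF 21,060
  CHF 60,000 × 19% = CHF 11,400
  CHF 3,700 × 30% = CHF 1,110
  → CHF 33,570

Excess of alternative minimum tax over general income tax: CHF 68,820 − CHF 33,570 = CHF 35,250.

CHF 35,250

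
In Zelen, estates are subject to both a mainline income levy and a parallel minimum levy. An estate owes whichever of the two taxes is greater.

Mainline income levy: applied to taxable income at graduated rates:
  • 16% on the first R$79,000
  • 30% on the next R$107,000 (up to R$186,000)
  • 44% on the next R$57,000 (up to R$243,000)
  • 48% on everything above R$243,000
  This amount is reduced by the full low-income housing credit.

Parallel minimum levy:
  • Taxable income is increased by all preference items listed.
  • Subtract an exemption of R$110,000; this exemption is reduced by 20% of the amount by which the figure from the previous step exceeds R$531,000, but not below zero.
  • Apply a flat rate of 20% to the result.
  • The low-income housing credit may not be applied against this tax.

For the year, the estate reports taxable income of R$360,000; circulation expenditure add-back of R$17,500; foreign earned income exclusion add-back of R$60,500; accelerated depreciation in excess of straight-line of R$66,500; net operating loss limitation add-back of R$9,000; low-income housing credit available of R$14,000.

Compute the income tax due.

Mainline income levy:
  R$79,000 × 16% = R$12,640
  R$107,000 × 30% = R$32,100
  R$57,000 × 44% = R$25,080
  R$117,000 × 48% = R$56,160
  → R$125,980
  Less low-income housing credit R$14,000 → R$111,980

Parallel minimum levy:
  Adjusted income: R$360,000 + R$17,500 + R$60,500 + R$66,500 + R$9,000 = R$513,500
  Exemption: R$513,500 ≤ R$531,000, so full R$110,000 applies
  Base: R$513,500 − R$110,000 = R$403,500
  R$403,500 × 20% = R$80,700

R$111,980 > R$80,700, so the mainline income levy governs.

R$111,980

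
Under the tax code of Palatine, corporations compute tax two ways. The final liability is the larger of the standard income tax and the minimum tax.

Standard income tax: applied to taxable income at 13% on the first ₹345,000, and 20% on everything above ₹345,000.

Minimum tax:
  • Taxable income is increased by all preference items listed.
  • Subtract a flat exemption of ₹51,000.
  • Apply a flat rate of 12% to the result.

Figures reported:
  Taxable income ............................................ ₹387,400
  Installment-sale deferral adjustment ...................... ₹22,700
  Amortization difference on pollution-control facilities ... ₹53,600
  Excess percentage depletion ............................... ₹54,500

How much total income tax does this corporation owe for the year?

₹56,064

Minimum tax:
  Adjusted income: ₹387,400 + ₹22,700 + ₹53,600 + ₹54,500 = ₹518,200
  Less exemption ₹51,000 → base ₹467,200
  ₹467,200 × 12% = ₹56,064

Standard income tax:
  ₹345,000 × 13% = ₹44,850
  ₹42,400 × 20% = ₹8,480
  → ₹53,330

₹56,064 > ₹53,330, so the minimum tax is the binding amount.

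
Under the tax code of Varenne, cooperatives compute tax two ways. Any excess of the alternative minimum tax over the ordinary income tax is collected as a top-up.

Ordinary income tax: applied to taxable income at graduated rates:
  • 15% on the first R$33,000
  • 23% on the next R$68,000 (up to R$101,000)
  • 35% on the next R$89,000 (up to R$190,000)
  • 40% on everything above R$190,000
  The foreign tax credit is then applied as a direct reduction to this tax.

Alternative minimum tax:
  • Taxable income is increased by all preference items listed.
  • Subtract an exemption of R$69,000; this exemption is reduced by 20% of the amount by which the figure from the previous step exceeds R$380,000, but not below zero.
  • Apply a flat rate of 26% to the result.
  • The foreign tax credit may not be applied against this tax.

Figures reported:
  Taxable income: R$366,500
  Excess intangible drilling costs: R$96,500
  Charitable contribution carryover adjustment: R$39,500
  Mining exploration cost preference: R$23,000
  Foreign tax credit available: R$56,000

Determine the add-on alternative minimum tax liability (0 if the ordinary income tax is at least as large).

R$59,916

Ordinary income tax:
  R$33,000 × 15% = R$4,950
  R$68,000 × 23% = R$15,640
  R$89,000 × 35% = R$31,150
  R$176,500 × 40% = R$70,600
  → R$122,340
  Less foreign tax credit R$56,000 → R$66,340

Alternative minimum tax:
  Adjusted income: R$366,500 + R$96,500 + R$39,500 + R$23,000 = R$525,500
  Exemption: R$69,000 − 20% × (R$525,500 − R$380,000) = R$69,000 − R$29,100 = R$39,900
  Base: R$525,500 − R$39,900 = R$485,600
  R$485,600 × 26% = R$126,256

Excess of alternative minimum tax over ordinary income tax: R$126,256 − R$66,340 = R$59,916.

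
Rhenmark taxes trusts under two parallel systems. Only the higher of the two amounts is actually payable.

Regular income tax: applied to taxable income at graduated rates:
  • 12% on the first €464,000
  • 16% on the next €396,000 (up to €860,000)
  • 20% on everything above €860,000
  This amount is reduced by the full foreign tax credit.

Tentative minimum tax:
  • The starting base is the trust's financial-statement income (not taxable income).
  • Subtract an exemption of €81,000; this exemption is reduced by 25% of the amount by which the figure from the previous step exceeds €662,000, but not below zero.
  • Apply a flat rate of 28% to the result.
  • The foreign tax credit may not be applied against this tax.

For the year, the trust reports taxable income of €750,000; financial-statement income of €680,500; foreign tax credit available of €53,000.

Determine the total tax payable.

Tentative minimum tax:
  Base (financial-statement income): €680,500
  Exemption: €81,000 − 25% × (€680,500 − €662,000) = €81,000 − €4,625 = €76,375
  Base: €680,500 − €76,375 = €604,125
  €604,125 × 28% = €169,155

Regular income tax:
  €464,000 × 12% = €55,680
  €286,000 × 16% = €45,760
  → €101,440
  Less foreign tax credit €53,000 → €48,440

€169,155 > €48,440, so the tentative minimum tax is the binding amount.

€169,155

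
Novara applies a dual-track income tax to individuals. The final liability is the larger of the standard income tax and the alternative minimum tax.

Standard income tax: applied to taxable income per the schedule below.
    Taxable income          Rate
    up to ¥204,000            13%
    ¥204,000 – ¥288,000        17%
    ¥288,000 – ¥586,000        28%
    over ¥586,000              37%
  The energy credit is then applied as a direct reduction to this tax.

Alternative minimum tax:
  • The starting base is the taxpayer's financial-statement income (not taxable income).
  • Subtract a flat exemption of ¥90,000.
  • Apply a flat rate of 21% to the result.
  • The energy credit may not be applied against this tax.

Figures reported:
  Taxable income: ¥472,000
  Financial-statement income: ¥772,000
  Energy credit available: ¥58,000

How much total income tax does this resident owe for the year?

Standard income tax:
  ¥204,000 × 13% = ¥26,520
  ¥84,000 × 17% = ¥14,280
  ¥184,000 × 28% = ¥51,520
  → ¥92,320
  Less energy credit ¥58,000 → ¥34,320

Alternative minimum tax:
  Base (financial-statement income): ¥772,000
  Less exemption ¥90,000 → base ¥682,000
  ¥682,000 × 21% = ¥143,220

¥143,220 > ¥34,320, so the alternative minimum tax is the binding amount.

¥143,220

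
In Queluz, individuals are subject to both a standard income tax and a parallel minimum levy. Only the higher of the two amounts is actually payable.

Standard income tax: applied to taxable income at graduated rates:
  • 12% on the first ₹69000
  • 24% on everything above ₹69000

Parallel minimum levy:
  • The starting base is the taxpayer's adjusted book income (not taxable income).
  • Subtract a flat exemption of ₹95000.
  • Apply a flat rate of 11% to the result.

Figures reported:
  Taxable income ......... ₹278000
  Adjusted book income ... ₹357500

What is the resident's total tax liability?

Parallel minimum levy:
  Base (adjusted book income): ₹357500
  Less exemption ₹95000 → base ₹262500
  ₹262500 × 11% = ₹28875

Standard income tax:
  ₹69000 × 12% = ₹8280
  ₹209000 × 24% = ₹50160
  → ₹58440

₹58440 > ₹28875, so the standard income tax governs.

₹58440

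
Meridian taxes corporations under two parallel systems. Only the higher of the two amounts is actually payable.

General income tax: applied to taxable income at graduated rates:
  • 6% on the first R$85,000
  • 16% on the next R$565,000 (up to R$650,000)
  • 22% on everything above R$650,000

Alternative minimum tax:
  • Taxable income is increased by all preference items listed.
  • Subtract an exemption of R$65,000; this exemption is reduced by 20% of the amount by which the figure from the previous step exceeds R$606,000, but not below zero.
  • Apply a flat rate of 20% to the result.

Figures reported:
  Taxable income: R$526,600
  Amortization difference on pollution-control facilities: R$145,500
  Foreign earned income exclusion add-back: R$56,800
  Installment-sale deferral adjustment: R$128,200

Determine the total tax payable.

Alternative minimum tax:
  Adjusted income: R$526,600 + R$145,500 + R$56,800 + R$128,200 = R$857,100
  Exemption: R$65,000 − 20% × (R$857,100 − R$606,000) = R$65,000 − R$50,220 = R$14,780
  Base: R$857,100 − R$14,780 = R$842,320
  R$842,320 × 20% = R$168,464

General income tax:
  R$85,000 × 6% = R$5,100
  R$441,600 × 16% = R$70,656
  → R$75,756

R$168,464 > R$75,756, so the alternative minimum tax is the binding amount.

R$168,464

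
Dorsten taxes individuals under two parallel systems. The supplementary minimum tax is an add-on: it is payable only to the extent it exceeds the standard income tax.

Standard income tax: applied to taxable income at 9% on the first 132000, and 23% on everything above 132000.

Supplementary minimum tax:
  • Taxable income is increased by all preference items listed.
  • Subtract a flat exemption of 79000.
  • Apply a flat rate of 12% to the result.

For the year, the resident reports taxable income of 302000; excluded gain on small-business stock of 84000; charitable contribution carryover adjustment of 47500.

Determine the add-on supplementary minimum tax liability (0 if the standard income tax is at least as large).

0

Supplementary minimum tax:
  Adjusted income: 302000 + 84000 + 47500 = 433500
  Less exemption 79000 → base 354500
  354500 × 12% = 42540

Standard income tax:
  132000 × 9% = 11880
  170000 × 23% = 39100
  → 50980

42540 ≤ 50980, so no add-on is due.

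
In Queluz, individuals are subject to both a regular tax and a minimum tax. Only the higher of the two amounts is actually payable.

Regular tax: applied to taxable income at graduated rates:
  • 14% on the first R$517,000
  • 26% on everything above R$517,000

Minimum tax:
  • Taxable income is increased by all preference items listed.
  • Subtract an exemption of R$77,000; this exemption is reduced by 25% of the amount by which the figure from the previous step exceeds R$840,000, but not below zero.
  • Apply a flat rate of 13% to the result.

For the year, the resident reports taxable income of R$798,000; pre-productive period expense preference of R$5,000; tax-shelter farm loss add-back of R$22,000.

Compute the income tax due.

R$145,440

Regular tax:
  R$517,000 × 14% = R$72,380
  R$281,000 × 26% = R$73,060
  → R$145,440

Minimum tax:
  Adjusted income: R$798,000 + R$5,000 + R$22,000 = R$825,000
  Exemption: R$825,000 ≤ R$840,000, so full R$77,000 applies
  Base: R$825,000 − R$77,000 = R$748,000
  R$748,000 × 13% = R$97,240

R$145,440 > R$97,240, so the regular tax governs.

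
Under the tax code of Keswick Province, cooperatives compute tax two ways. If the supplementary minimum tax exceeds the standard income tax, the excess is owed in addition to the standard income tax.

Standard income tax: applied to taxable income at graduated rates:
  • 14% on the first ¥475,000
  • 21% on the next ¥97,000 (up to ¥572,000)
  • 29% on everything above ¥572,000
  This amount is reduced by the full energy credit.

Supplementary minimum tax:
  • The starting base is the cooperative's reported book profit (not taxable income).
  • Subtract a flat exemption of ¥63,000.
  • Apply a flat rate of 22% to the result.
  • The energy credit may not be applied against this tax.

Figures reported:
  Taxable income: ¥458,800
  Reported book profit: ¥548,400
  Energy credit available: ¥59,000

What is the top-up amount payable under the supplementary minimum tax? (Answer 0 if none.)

Supplementary minimum tax:
  Base (reported book profit): ¥548,400
  Less exemption ¥63,000 → base ¥485,400
  ¥485,400 × 22% = ¥106,788

Standard income tax:
  ¥458,800 × 14% = ¥64,232
  Less energy credit ¥59,000 → ¥5,232

Excess of supplementary minimum tax over standard income tax: ¥106,788 − ¥5,232 = ¥101,556.

¥101,556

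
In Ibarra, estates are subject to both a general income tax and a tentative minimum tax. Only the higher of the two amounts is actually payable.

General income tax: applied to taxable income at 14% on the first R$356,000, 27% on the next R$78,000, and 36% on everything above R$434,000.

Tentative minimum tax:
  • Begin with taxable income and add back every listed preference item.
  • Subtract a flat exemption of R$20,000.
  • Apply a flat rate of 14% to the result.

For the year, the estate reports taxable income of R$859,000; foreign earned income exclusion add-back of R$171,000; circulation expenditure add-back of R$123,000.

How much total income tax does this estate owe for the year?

Tentative minimum tax:
  Adjusted income: R$859,000 + R$171,000 + R$123,000 = R$1,153,000
  Less exemption R$20,000 → base R$1,133,000
  R$1,133,000 × 14% = R$158,620

General income tax:
  R$356,000 × 14% = R$49,840
  R$78,000 × 27% = R$21,060
  R$425,000 × 36% = R$153,000
  → R$223,900

R$223,900 > R$158,620, so the general income tax governs.

R$223,900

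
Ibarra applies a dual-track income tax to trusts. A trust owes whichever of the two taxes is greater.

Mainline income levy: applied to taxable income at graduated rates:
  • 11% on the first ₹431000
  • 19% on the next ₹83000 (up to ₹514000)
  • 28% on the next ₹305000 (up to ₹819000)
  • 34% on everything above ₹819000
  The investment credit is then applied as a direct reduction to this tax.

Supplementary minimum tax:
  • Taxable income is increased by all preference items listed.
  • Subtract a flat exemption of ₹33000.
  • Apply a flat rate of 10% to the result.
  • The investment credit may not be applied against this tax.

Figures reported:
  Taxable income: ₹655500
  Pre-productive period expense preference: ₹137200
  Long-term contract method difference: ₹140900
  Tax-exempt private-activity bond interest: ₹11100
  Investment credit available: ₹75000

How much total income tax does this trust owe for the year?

Supplementary minimum tax:
  Adjusted income: ₹655500 + ₹137200 + ₹140900 + ₹11100 = ₹944700
  Less exemption ₹33000 → base ₹911700
  ₹911700 × 10% = ₹91170

Mainline income levy:
  ₹431000 × 11% = ₹47410
  ₹83000 × 19% = ₹15770
  ₹141500 × 28% = ₹39620
  → ₹102800
  Less investment credit ₹75000 → ₹27800

₹91170 > ₹27800, so the supplementary minimum tax is the binding amount.

₹91170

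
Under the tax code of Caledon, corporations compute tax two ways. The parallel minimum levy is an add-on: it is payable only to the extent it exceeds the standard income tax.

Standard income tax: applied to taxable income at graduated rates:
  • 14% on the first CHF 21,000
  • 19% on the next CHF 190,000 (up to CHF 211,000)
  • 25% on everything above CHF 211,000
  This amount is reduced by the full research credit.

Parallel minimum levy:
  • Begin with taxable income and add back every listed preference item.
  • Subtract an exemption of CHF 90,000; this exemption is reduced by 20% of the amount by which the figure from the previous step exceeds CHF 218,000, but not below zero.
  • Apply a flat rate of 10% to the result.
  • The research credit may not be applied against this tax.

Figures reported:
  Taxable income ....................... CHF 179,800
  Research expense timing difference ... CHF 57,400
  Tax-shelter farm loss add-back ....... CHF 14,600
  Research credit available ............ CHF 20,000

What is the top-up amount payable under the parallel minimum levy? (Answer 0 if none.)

CHF 3,744

Parallel minimum levy:
  Adjusted income: CHF 179,800 + CHF 57,400 + CHF 14,600 = CHF 251,800
  Exemption: CHF 90,000 − 20% × (CHF 251,800 − CHF 218,000) = CHF 90,000 − CHF 6,760 = CHF 83,240
  Base: CHF 251,800 − CHF 83,240 = CHF 168,560
  CHF 168,560 × 10% = CHF 16,856

Standard income tax:
  CHF 21,000 × 14% = CHF 2,940
  CHF 158,800 × 19% = CHF 30,172
  → CHF 33,112
  Less research credit CHF 20,000 → CHF 13,112

Excess of parallel minimum levy over standard income tax: CHF 16,856 − CHF 13,112 = CHF 3,744.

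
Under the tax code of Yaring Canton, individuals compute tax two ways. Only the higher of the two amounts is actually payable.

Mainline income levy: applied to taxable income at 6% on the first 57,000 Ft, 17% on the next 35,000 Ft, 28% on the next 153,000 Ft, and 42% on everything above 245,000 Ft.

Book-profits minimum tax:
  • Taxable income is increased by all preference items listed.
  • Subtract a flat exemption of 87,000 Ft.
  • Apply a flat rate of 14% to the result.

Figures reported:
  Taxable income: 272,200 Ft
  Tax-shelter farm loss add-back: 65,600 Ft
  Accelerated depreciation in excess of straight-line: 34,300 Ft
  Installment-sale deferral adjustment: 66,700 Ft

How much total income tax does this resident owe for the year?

63,634 Ft

Book-profits minimum tax:
  Adjusted income: 272,200 Ft + 65,600 Ft + 34,300 Ft + 66,700 Ft = 438,800 Ft
  Less exemption 87,000 Ft → base 351,800 Ft
  351,800 Ft × 14% = 49,252 Ft

Mainline income levy:
  57,000 Ft × 6% = 3,420 Ft
  35,000 Ft × 17% = 5,950 Ft
  153,000 Ft × 28% = 42,840 Ft
  27,200 Ft × 42% = 11,424 Ft
  → 63,634 Ft

63,634 Ft > 49,252 Ft, so the mainline income levy governs.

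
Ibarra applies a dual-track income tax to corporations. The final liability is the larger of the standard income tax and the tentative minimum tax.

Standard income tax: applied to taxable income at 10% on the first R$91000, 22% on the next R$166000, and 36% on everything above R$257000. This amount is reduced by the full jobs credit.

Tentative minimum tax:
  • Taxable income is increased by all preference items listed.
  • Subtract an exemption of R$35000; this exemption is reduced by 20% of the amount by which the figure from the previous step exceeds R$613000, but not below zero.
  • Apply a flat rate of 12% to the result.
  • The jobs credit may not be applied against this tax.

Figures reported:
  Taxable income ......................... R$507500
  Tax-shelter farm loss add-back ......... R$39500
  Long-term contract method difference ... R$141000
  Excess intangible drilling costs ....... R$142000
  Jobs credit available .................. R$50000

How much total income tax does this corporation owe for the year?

Tentative minimum tax:
  Adjusted income: R$507500 + R$39500 + R$141000 + R$142000 = R$830000
  Exemption: 20% × (R$830000 − R$613000) = R$43400 ≥ R$35000, so the exemption is fully phased out
  Base: R$830000 − R$0 = R$830000
  R$830000 × 12% = R$99600

Standard income tax:
  R$91000 × 10% = R$9100
  R$166000 × 22% = R$36520
  R$250500 × 36% = R$90180
  → R$135800
  Less jobs credit R$50000 → R$85800

R$99600 > R$85800, so the tentative minimum tax is the binding amount.

R$99600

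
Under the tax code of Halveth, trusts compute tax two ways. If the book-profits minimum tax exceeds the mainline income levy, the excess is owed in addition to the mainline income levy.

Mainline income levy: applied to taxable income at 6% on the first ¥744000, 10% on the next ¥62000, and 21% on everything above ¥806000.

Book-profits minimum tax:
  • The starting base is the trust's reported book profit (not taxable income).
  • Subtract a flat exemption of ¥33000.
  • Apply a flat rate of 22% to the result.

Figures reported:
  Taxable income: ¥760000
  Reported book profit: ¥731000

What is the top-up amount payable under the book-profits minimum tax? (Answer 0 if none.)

¥107320

Book-profits minimum tax:
  Base (reported book profit): ¥731000
  Less exemption ¥33000 → base ¥698000
  ¥698000 × 22% = ¥153560

Mainline income levy:
  ¥744000 × 6% = ¥44640
  ¥16000 × 10% = ¥1600
  → ¥46240

Excess of book-profits minimum tax over mainline income levy: ¥153560 − ¥46240 = ¥107320.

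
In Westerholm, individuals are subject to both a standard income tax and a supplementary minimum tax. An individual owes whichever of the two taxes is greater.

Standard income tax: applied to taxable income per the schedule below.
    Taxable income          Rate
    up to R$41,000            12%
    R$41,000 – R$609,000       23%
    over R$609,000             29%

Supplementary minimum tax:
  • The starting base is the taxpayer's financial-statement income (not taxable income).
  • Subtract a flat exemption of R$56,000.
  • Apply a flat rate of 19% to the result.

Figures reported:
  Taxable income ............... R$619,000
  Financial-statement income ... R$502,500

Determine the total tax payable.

R$138,460

Standard income tax:
  R$41,000 × 12% = R$4,920
  R$568,000 × 23% = R$130,640
  R$10,000 × 29% = R$2,900
  → R$138,460

Supplementary minimum tax:
  Base (financial-statement income): R$502,500
  Less exemption R$56,000 → base R$446,500
  R$446,500 × 19% = R$84,835

R$138,460 > R$84,835, so the standard income tax governs.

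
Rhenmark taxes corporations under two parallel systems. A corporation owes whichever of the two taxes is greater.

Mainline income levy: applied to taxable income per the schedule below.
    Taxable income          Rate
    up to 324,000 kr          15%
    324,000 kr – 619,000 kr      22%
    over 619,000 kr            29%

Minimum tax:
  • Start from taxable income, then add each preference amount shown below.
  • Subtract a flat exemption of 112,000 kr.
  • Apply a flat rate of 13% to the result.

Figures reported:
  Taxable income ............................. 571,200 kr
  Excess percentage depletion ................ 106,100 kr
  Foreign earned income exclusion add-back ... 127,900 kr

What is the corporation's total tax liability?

Mainline income levy:
  324,000 kr × 15% = 48,600 kr
  247,200 kr × 22% = 54,384 kr
  → 102,984 kr

Minimum tax:
  Adjusted income: 571,200 kr + 106,100 kr + 127,900 kr = 805,200 kr
  Less exemption 112,000 kr → base 693,200 kr
  693,200 kr × 13% = 90,116 kr

102,984 kr > 90,116 kr, so the mainline income levy governs.

102,984 kr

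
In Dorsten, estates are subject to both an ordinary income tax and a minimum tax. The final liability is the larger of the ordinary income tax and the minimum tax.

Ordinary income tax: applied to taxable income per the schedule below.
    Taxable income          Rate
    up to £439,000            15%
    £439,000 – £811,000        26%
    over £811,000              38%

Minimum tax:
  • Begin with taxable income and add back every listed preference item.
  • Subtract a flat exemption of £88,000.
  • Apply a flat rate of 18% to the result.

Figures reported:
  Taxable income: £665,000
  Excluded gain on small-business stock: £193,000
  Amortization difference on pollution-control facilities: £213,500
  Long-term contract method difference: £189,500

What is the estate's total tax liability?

£211,140

Minimum tax:
  Adjusted income: £665,000 + £193,000 + £213,500 + £189,500 = £1,261,000
  Less exemption £88,000 → base £1,173,000
  £1,173,000 × 18% = £211,140

Ordinary income tax:
  £439,000 × 15% = £65,850
  £226,000 × 26% = £58,760
  → £124,610

£211,140 > £124,610, so the minimum tax is the binding amount.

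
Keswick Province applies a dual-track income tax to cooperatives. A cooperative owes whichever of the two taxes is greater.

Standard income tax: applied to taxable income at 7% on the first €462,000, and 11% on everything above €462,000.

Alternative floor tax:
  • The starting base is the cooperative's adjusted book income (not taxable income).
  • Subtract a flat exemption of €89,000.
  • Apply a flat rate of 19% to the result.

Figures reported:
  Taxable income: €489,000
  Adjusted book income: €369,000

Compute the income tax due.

Standard income tax:
  €462,000 × 7% = €32,340
  €27,000 × 11% = €2,970
  → €35,310

Alternative floor tax:
  Base (adjusted book income): €369,000
  Less exemption €89,000 → base €280,000
  €280,000 × 19% = €53,200

€53,200 > €35,310, so the alternative floor tax is the binding amount.

€53,200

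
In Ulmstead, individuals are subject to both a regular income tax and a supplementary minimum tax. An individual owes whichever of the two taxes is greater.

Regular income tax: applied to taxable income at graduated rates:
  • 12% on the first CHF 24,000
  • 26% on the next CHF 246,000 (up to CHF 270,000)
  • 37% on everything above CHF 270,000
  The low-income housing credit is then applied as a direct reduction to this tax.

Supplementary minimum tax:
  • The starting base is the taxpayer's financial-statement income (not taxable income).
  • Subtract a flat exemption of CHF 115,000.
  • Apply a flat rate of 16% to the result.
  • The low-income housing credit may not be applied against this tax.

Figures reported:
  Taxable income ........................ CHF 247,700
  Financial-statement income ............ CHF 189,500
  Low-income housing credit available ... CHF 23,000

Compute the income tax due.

Regular income tax:
  CHF 24,000 × 12% = CHF 2,880
  CHF 223,700 × 26% = CHF 58,162
  → CHF 61,042
  Less low-income housing credit CHF 23,000 → CHF 38,042

Supplementary minimum tax:
  Base (financial-statement income): CHF 189,500
  Less exemption CHF 115,000 → base CHF 74,500
  CHF 74,500 × 16% = CHF 11,920

CHF 38,042 > CHF 11,920, so the regular income tax governs.

CHF 38,042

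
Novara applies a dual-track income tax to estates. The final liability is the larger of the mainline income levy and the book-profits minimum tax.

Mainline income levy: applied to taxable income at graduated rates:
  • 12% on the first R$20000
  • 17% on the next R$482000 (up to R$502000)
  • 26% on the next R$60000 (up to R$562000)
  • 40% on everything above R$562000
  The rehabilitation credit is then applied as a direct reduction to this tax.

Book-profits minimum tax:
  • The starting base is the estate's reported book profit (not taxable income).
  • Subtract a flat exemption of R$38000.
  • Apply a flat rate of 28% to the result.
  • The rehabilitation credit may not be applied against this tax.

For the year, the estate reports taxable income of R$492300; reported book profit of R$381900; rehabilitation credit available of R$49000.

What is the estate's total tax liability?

Book-profits minimum tax:
  Base (reported book profit): R$381900
  Less exemption R$38000 → base R$343900
  R$343900 × 28% = R$96292

Mainline income levy:
  R$20000 × 12% = R$2400
  R$472300 × 17% = R$80291
  → R$82691
  Less rehabilitation credit R$49000 → R$33691

R$96292 > R$33691, so the book-profits minimum tax is the binding amount.

R$96292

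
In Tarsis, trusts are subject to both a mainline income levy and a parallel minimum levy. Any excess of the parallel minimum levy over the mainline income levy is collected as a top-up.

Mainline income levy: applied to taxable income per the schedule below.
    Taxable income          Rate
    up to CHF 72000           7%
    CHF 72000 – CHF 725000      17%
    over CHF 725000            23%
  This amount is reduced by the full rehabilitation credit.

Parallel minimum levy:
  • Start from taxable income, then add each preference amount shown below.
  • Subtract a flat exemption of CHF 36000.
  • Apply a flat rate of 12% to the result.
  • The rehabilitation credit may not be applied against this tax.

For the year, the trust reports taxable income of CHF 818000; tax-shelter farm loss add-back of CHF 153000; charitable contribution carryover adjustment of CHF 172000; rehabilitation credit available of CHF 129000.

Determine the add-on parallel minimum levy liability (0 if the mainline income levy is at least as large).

Mainline income levy:
  CHF 72000 × 7% = CHF 5040
  CHF 653000 × 17% = CHF 111010
  CHF 93000 × 23% = CHF 21390
  → CHF 137440
  Less rehabilitation credit CHF 129000 → CHF 8440

Parallel minimum levy:
  Adjusted income: CHF 818000 + CHF 153000 + CHF 172000 = CHF 1143000
  Less exemption CHF 36000 → base CHF 1107000
  CHF 1107000 × 12% = CHF 132840

Excess of parallel minimum levy over mainline income levy: CHF 132840 − CHF 8440 = CHF 124400.

CHF 124400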